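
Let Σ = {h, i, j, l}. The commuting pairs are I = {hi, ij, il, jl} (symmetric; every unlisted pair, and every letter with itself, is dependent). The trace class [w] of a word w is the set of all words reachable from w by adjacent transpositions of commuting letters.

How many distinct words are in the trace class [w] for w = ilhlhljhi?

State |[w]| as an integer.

72

piece 0:i — minimal
piece 1:l — minimal
piece 2:h rests on {1:l}
piece 3:l rests on {2:h}
piece 4:h rests on {3:l}
piece 5:l rests on {4:h}
piece 6:j rests on {4:h}
piece 7:h rests on {5:l, 6:j}
piece 8:i rests on {0:i}
minimal pieces: {0:i, 1:l}
ways to finish when only these pieces remain (= sum over removing one remaining piece with nothing left below it):
  1 left: {7}→1  {8}→1
  2 left: {0,8}→1  {5,7}→1  {6,7}→1  {7,8}→2
  3 left: {0,7,8}→3  {5,6,7}→2  {5,7,8}→3  {6,7,8}→3
  4 left: {0,5,7,8}→6  {0,6,7,8}→6  {4,5,6,7}→2  {5,6,7,8}→8
  5 left: {0,5,6,7,8}→20  {3,4,5,6,7}→2  {4,5,6,7,8}→10
  6 left: {0,4,5,6,7,8}→30  {2,3,4,5,6,7}→2  {3,4,5,6,7,8}→12
  7 left: {0,3,4,5,6,7,8}→42  {1,2,3,4,5,6,7}→2  {2,3,4,5,6,7,8}→14
  placing 0:i first → 16 extensions
  placing 1:l first → 56 extensions
total linear extensions = 72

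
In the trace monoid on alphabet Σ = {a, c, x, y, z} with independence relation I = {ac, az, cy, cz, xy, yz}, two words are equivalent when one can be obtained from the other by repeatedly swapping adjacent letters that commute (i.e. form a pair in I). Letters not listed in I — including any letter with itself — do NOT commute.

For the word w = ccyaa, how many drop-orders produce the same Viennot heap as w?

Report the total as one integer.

#0=c has no predecessor
#1=c depends on [0:c]
#2=y has no predecessor
#3=a depends on [2:y]
#4=a depends on [3:a]
sources: [0:c, 2:y]
N(rest) = Σ N(rest − s) over sources s of rest; N(one piece) = 1:
  size 1 → [1]=1  [4]=1
  size 2 → [0,1]=1  [1,4]=2  [3,4]=1
  size 3 → [0,1,4]=3  [1,3,4]=3  [2,3,4]=1
  first=0(c) contributes 4
  first=2(y) contributes 6
|[w]| = 10

10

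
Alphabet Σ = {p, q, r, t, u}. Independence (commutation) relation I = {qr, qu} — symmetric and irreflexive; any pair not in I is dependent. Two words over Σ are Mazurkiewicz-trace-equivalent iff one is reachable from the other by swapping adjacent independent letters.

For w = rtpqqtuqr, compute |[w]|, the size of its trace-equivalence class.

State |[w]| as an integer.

3

piece 0:r — minimal
piece 1:t rests on {0:r}
piece 2:p rests on {1:t}
piece 3:q rests on {2:p}
piece 4:q rests on {3:q}
piece 5:t rests on {4:q}
piece 6:u rests on {5:t}
piece 7:q rests on {5:t}
piece 8:r rests on {6:u}
minimal pieces: {0:r}
ways to finish when only these pieces remain (= sum over removing one remaining piece with nothing left below it):
  1 left: {7}→1  {8}→1
  2 left: {6,8}→1  {7,8}→2
  3 left: {6,7,8}→3
  4 left: {5,6,7,8}→3
  5 left: {4,5,6,7,8}→3
  6 left: {3,4,5,6,7,8}→3
  7 left: {2,3,4,5,6,7,8}→3
  placing 0:r first → 3 extensions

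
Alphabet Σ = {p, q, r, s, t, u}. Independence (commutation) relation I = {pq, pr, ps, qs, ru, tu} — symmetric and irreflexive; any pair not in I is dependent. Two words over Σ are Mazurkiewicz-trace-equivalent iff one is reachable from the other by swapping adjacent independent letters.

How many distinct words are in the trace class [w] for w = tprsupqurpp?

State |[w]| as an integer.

piece 0:t — minimal
piece 1:p rests on {0:t}
piece 2:r rests on {0:t}
piece 3:s rests on {2:r}
piece 4:u rests on {1:p, 3:s}
piece 5:p rests on {4:u}
piece 6:q rests on {4:u}
piece 7:u rests on {5:p, 6:q}
piece 8:r rests on {6:q}
piece 9:p rests on {7:u}
piece 10:p rests on {9:p}
minimal pieces: {0:t}
ways to finish when only these pieces remain (= sum over removing one remaining piece with nothing left below it):
  1 left: {8}→1  {10}→1
  2 left: {8,10}→2  {9,10}→1
  3 left: {7,9,10}→1  {8,9,10}→3
  4 left: {5,7,9,10}→1  {7,8,9,10}→4
  5 left: {5,7,8,9,10}→5  {6,7,8,9,10}→4
  6 left: {5,6,7,8,9,10}→9
  7 left: {4,5,6,7,8,9,10}→9
  8 left: {1,4,5,6,7,8,9,10}→9  {3,4,5,6,7,8,9,10}→9
  9 left: {1,3,4,5,6,7,8,9,10}→18  {2,3,4,5,6,7,8,9,10}→9
  placing 0:t first → 27 extensions

27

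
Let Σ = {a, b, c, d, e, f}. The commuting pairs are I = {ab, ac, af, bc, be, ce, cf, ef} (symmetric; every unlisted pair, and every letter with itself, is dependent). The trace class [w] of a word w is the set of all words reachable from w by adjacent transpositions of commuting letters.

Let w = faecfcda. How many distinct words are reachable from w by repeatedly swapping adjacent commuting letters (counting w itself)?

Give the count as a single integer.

0(f) covers ∅
1(a) covers ∅
2(e) covers 1:a
3(c) covers ∅
4(f) covers 0:f
5(c) covers 3:c
6(d) covers 2:e, 4:f, 5:c
7(a) covers 6:d
floor of heap: 0:f, 1:a, 3:c
completions by unplaced set U, small U first (add the entries for U minus each lowest piece of U):
  |U|=1: {7}:1
  |U|=2: {6,7}:1
  |U|=3: {2,6,7}:1  {4,6,7}:1  {5,6,7}:1
  |U|=4: {0,4,6,7}:1  {1,2,6,7}:1  {2,4,6,7}:2  {2,5,6,7}:2  {3,5,6,7}:1  {4,5,6,7}:2
  |U|=5: {0,2,4,6,7}:3  {0,4,5,6,7}:3  {1,2,4,6,7}:3  {1,2,5,6,7}:3  {2,3,5,6,7}:3  {2,4,5,6,7}:6  {3,4,5,6,7}:3
  |U|=6: {0,1,2,4,6,7}:6  {0,2,4,5,6,7}:12  {0,3,4,5,6,7}:6  {1,2,3,5,6,7}:6  {1,2,4,5,6,7}:12  {2,3,4,5,6,7}:12
  start at 0(f): 30
  start at 1(a): 30
  start at 3(c): 30
sum over floor = 90

90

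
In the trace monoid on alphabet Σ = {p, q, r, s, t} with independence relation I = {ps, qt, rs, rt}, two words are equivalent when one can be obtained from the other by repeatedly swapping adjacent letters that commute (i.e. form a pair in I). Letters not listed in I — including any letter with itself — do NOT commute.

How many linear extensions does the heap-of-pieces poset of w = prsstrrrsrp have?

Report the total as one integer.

286

#0=p has no predecessor
#1=r depends on [0:p]
#2=s has no predecessor
#3=s depends on [2:s]
#4=t depends on [0:p, 3:s]
#5=r depends on [1:r]
#6=r depends on [5:r]
#7=r depends on [6:r]
#8=s depends on [4:t]
#9=r depends on [7:r]
#10=p depends on [4:t, 9:r]
sources: [0:p, 2:s]
N(rest) = Σ N(rest − s) over sources s of rest; N(one piece) = 1:
  size 1 → [8]=1  [10]=1
  size 2 → [8,10]=2  [9,10]=1
  size 3 → [4,8,10]=2  [7,9,10]=1  [8,9,10]=3
  size 4 → [3,4,8,10]=2  [4,8,9,10]=5  [6,7,9,10]=1  [7,8,9,10]=4
  size 5 → [2,3,4,8,10]=2  [3,4,8,9,10]=7  [4,7,8,9,10]=9  [5,6,7,9,10]=1  [6,7,8,9,10]=5
  size 6 → [1,5,6,7,9,10]=1  [2,3,4,8,9,10]=9  [3,4,7,8,9,10]=16  [4,6,7,8,9,10]=14  [5,6,7,8,9,10]=6
  size 7 → [1,5,6,7,8,9,10]=7  [2,3,4,7,8,9,10]=25  [3,4,6,7,8,9,10]=30  [4,5,6,7,8,9,10]=20
  size 8 → [1,4,5,6,7,8,9,10]=27  [2,3,4,6,7,8,9,10]=55  [3,4,5,6,7,8,9,10]=50
  size 9 → [0,1,4,5,6,7,8,9,10]=27  [1,3,4,5,6,7,8,9,10]=77  [2,3,4,5,6,7,8,9,10]=105
  first=0(p) contributes 182
  first=2(s) contributes 104
|[w]| = 286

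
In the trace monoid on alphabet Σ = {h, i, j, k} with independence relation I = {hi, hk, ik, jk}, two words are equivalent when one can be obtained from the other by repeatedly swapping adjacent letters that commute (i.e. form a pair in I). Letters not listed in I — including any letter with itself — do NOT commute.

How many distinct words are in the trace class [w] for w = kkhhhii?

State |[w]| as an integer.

piece 0:k — minimal
piece 1:k rests on {0:k}
piece 2:h — minimal
piece 3:h rests on {2:h}
piece 4:h rests on {3:h}
piece 5:i — minimal
piece 6:i rests on {5:i}
minimal pieces: {0:k, 2:h, 5:i}
ways to finish when only these pieces remain (= sum over removing one remaining piece with nothing left below it):
  1 left: {1}→1  {4}→1  {6}→1
  2 left: {0,1}→1  {1,4}→2  {1,6}→2  {3,4}→1  {4,6}→2  {5,6}→1
  3 left: {0,1,4}→3  {0,1,6}→3  {1,3,4}→3  {1,4,6}→6  {1,5,6}→3  {2,3,4}→1  {3,4,6}→3  {4,5,6}→3
  4 left: {0,1,3,4}→6  {0,1,4,6}→12  {0,1,5,6}→6  {1,2,3,4}→4  {1,3,4,6}→12  {1,4,5,6}→12  {2,3,4,6}→4  {3,4,5,6}→6
  5 left: {0,1,2,3,4}→10  {0,1,3,4,6}→30  {0,1,4,5,6}→30  {1,2,3,4,6}→20  {1,3,4,5,6}→30  {2,3,4,5,6}→10
  placing 0:k first → 60 extensions
  placing 2:h first → 90 extensions
  placing 5:i first → 60 extensions
total linear extensions = 210

210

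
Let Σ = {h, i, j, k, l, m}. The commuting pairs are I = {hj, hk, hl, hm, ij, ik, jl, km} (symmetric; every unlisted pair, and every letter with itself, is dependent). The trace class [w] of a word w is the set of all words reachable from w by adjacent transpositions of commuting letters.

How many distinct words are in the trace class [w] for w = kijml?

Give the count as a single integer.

#0=k has no predecessor
#1=i has no predecessor
#2=j depends on [0:k]
#3=m depends on [1:i, 2:j]
#4=l depends on [3:m]
sources: [0:k, 1:i]
N(rest) = Σ N(rest − s) over sources s of rest; N(one piece) = 1:
  size 1 → [4]=1
  size 2 → [3,4]=1
  size 3 → [1,3,4]=1  [2,3,4]=1
  first=0(k) contributes 2
  first=1(i) contributes 1
|[w]| = 3

3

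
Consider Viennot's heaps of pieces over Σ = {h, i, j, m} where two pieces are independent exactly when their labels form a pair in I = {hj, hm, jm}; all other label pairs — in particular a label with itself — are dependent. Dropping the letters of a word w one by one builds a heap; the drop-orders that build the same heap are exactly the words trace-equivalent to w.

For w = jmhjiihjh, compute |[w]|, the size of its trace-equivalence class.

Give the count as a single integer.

36

drop 0:j onto floor
drop 1:m onto floor
drop 2:h onto floor
drop 3:j onto {0:j}
drop 4:i onto {1:m, 2:h, 3:j}
drop 5:i onto {4:i}
drop 6:h onto {5:i}
drop 7:j onto {5:i}
drop 8:h onto {6:h}
ground layer = {0:j, 1:m, 2:h}
drop-orders for the pieces not yet dropped (sum over which currently-grounded one goes next):
  1 to go: {7} 1  {8} 1
  2 to go: {6,8} 1  {7,8} 2
  3 to go: {6,7,8} 3
  4 to go: {5,6,7,8} 3
  5 to go: {4,5,6,7,8} 3
  6 to go: {1,4,5,6,7,8} 3  {2,4,5,6,7,8} 3  {3,4,5,6,7,8} 3
  7 to go: {0,3,4,5,6,7,8} 3  {1,2,4,5,6,7,8} 6  {1,3,4,5,6,7,8} 6  {2,3,4,5,6,7,8} 6
  if 0:j drops first: 18 orders
  if 1:m drops first: 9 orders
  if 2:h drops first: 9 orders
heap linearizations: 36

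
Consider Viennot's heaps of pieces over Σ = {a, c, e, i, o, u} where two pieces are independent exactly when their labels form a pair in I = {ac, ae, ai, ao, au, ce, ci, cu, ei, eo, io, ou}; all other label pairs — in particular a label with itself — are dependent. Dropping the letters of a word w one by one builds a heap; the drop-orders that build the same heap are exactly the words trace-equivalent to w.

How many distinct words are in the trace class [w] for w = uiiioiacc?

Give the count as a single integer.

0(u) covers ∅
1(i) covers 0:u
2(i) covers 1:i
3(i) covers 2:i
4(o) covers ∅
5(i) covers 3:i
6(a) covers ∅
7(c) covers 4:o
8(c) covers 7:c
floor of heap: 0:u, 4:o, 6:a
completions by unplaced set U, small U first (add the entries for U minus each lowest piece of U):
  |U|=1: {5}:1  {6}:1  {8}:1
  |U|=2: {3,5}:1  {5,6}:2  {5,8}:2  {6,8}:2  {7,8}:1
  |U|=3: {2,3,5}:1  {3,5,6}:3  {3,5,8}:3  {4,7,8}:1  {5,6,8}:6  {5,7,8}:3  {6,7,8}:3
  |U|=4: {1,2,3,5}:1  {2,3,5,6}:4  {2,3,5,8}:4  {3,5,6,8}:12  {3,5,7,8}:6  {4,5,7,8}:4  {4,6,7,8}:4  {5,6,7,8}:12
  |U|=5: {0,1,2,3,5}:1  {1,2,3,5,6}:5  {1,2,3,5,8}:5  {2,3,5,6,8}:20  {2,3,5,7,8}:10  {3,4,5,7,8}:10  {3,5,6,7,8}:30  {4,5,6,7,8}:20
  |U|=6: {0,1,2,3,5,6}:6  {0,1,2,3,5,8}:6  {1,2,3,5,6,8}:30  {1,2,3,5,7,8}:15  {2,3,4,5,7,8}:20  {2,3,5,6,7,8}:60  {3,4,5,6,7,8}:60
  |U|=7: {0,1,2,3,5,6,8}:42  {0,1,2,3,5,7,8}:21  {1,2,3,4,5,7,8}:35  {1,2,3,5,6,7,8}:105  {2,3,4,5,6,7,8}:140
  start at 0(u): 280
  start at 4(o): 168
  start at 6(a): 56
sum over floor = 504

504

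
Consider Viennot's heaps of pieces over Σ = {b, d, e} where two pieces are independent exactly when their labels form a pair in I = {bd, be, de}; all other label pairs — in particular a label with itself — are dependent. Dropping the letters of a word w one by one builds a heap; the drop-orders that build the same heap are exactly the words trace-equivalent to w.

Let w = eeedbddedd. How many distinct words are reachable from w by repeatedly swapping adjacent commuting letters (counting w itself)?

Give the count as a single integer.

1260

#0=e has no predecessor
#1=e depends on [0:e]
#2=e depends on [1:e]
#3=d has no predecessor
#4=b has no predecessor
#5=d depends on [3:d]
#6=d depends on [5:d]
#7=e depends on [2:e]
#8=d depends on [6:d]
#9=d depends on [8:d]
sources: [0:e, 3:d, 4:b]
N(rest) = Σ N(rest − s) over sources s of rest; N(one piece) = 1:
  size 1 → [4]=1  [7]=1  [9]=1
  size 2 → [2,7]=1  [4,7]=2  [4,9]=2  [7,9]=2  [8,9]=1
  size 3 → [1,2,7]=1  [2,4,7]=3  [2,7,9]=3  [4,7,9]=6  [4,8,9]=3  [6,8,9]=1  [7,8,9]=3
  size 4 → [0,1,2,7]=1  [1,2,4,7]=4  [1,2,7,9]=4  [2,4,7,9]=12  [2,7,8,9]=6  [4,6,8,9]=4  [4,7,8,9]=12  [5,6,8,9]=1  [6,7,8,9]=4
  size 5 → [0,1,2,4,7]=5  [0,1,2,7,9]=5  [1,2,4,7,9]=20  [1,2,7,8,9]=10  [2,4,7,8,9]=30  [2,6,7,8,9]=10  [3,5,6,8,9]=1  [4,5,6,8,9]=5  [4,6,7,8,9]=20  [5,6,7,8,9]=5
  size 6 → [0,1,2,4,7,9]=30  [0,1,2,7,8,9]=15  [1,2,4,7,8,9]=60  [1,2,6,7,8,9]=20  [2,4,6,7,8,9]=60  [2,5,6,7,8,9]=15  [3,4,5,6,8,9]=6  [3,5,6,7,8,9]=6  [4,5,6,7,8,9]=30
  size 7 → [0,1,2,4,7,8,9]=105  [0,1,2,6,7,8,9]=35  [1,2,4,6,7,8,9]=140  [1,2,5,6,7,8,9]=35  [2,3,5,6,7,8,9]=21  [2,4,5,6,7,8,9]=105  [3,4,5,6,7,8,9]=42
  size 8 → [0,1,2,4,6,7,8,9]=280  [0,1,2,5,6,7,8,9]=70  [1,2,3,5,6,7,8,9]=56  [1,2,4,5,6,7,8,9]=280  [2,3,4,5,6,7,8,9]=168
  first=0(e) contributes 504
  first=3(d) contributes 630
  first=4(b) contributes 126
|[w]| = 1260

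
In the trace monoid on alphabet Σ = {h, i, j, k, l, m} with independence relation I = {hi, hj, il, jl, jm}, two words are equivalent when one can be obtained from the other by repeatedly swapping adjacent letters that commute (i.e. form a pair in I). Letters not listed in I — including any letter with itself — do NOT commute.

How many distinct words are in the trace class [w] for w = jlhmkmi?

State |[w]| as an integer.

drop 0:j onto floor
drop 1:l onto floor
drop 2:h onto {1:l}
drop 3:m onto {2:h}
drop 4:k onto {0:j, 3:m}
drop 5:m onto {4:k}
drop 6:i onto {5:m}
ground layer = {0:j, 1:l}
drop-orders for the pieces not yet dropped (sum over which currently-grounded one goes next):
  1 to go: {6} 1
  2 to go: {5,6} 1
  3 to go: {4,5,6} 1
  4 to go: {0,4,5,6} 1  {3,4,5,6} 1
  5 to go: {0,3,4,5,6} 2  {2,3,4,5,6} 1
  if 0:j drops first: 1 orders
  if 1:l drops first: 3 orders
heap linearizations: 4

4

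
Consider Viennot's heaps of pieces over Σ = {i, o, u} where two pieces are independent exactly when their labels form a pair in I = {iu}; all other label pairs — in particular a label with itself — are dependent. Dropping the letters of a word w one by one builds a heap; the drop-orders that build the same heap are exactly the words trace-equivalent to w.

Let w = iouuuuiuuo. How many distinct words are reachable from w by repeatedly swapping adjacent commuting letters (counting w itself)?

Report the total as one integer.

7

drop 0:i onto floor
drop 1:o onto {0:i}
drop 2:u onto {1:o}
drop 3:u onto {2:u}
drop 4:u onto {3:u}
drop 5:u onto {4:u}
drop 6:i onto {1:o}
drop 7:u onto {5:u}
drop 8:u onto {7:u}
drop 9:o onto {6:i, 8:u}
ground layer = {0:i}
drop-orders for the pieces not yet dropped (sum over which currently-grounded one goes next):
  1 to go: {9} 1
  2 to go: {6,9} 1  {8,9} 1
  3 to go: {6,8,9} 2  {7,8,9} 1
  4 to go: {5,7,8,9} 1  {6,7,8,9} 3
  5 to go: {4,5,7,8,9} 1  {5,6,7,8,9} 4
  6 to go: {3,4,5,7,8,9} 1  {4,5,6,7,8,9} 5
  7 to go: {2,3,4,5,7,8,9} 1  {3,4,5,6,7,8,9} 6
  8 to go: {2,3,4,5,6,7,8,9} 7
  if 0:i drops first: 7 orders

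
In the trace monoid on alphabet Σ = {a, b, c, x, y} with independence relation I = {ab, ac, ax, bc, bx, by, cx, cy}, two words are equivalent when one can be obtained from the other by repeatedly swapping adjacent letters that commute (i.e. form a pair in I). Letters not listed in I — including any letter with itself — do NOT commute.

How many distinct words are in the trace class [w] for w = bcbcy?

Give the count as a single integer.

0(b) covers ∅
1(c) covers ∅
2(b) covers 0:b
3(c) covers 1:c
4(y) covers ∅
floor of heap: 0:b, 1:c, 4:y
completions by unplaced set U, small U first (add the entries for U minus each lowest piece of U):
  |U|=1: {2}:1  {3}:1  {4}:1
  |U|=2: {0,2}:1  {1,3}:1  {2,3}:2  {2,4}:2  {3,4}:2
  |U|=3: {0,2,3}:3  {0,2,4}:3  {1,2,3}:3  {1,3,4}:3  {2,3,4}:6
  start at 0(b): 12
  start at 1(c): 12
  start at 4(y): 6
sum over floor = 30

30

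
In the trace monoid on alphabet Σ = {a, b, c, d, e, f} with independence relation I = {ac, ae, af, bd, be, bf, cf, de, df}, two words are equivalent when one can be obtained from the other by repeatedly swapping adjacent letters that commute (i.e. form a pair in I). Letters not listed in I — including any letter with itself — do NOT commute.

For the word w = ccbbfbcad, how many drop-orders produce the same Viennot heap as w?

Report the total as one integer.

18

0(c) covers ∅
1(c) covers 0:c
2(b) covers 1:c
3(b) covers 2:b
4(f) covers ∅
5(b) covers 3:b
6(c) covers 5:b
7(a) covers 5:b
8(d) covers 6:c, 7:a
floor of heap: 0:c, 4:f
completions by unplaced set U, small U first (add the entries for U minus each lowest piece of U):
  |U|=1: {4}:1  {8}:1
  |U|=2: {4,8}:2  {6,8}:1  {7,8}:1
  |U|=3: {4,6,8}:3  {4,7,8}:3  {6,7,8}:2
  |U|=4: {4,6,7,8}:8  {5,6,7,8}:2
  |U|=5: {3,5,6,7,8}:2  {4,5,6,7,8}:10
  |U|=6: {2,3,5,6,7,8}:2  {3,4,5,6,7,8}:12
  |U|=7: {1,2,3,5,6,7,8}:2  {2,3,4,5,6,7,8}:14
  start at 0(c): 16
  start at 4(f): 2
sum over floor = 18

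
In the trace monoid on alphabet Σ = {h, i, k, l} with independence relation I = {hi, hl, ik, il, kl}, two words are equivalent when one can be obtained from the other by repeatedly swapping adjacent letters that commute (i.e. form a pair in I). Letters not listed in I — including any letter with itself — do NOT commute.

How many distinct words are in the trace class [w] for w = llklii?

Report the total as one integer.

60

0(l) covers ∅
1(l) covers 0:l
2(k) covers ∅
3(l) covers 1:l
4(i) covers ∅
5(i) covers 4:i
floor of heap: 0:l, 2:k, 4:i
completions by unplaced set U, small U first (add the entries for U minus each lowest piece of U):
  |U|=1: {2}:1  {3}:1  {5}:1
  |U|=2: {1,3}:1  {2,3}:2  {2,5}:2  {3,5}:2  {4,5}:1
  |U|=3: {0,1,3}:1  {1,2,3}:3  {1,3,5}:3  {2,3,5}:6  {2,4,5}:3  {3,4,5}:3
  |U|=4: {0,1,2,3}:4  {0,1,3,5}:4  {1,2,3,5}:12  {1,3,4,5}:6  {2,3,4,5}:12
  start at 0(l): 30
  start at 2(k): 10
  start at 4(i): 20
sum over floor = 60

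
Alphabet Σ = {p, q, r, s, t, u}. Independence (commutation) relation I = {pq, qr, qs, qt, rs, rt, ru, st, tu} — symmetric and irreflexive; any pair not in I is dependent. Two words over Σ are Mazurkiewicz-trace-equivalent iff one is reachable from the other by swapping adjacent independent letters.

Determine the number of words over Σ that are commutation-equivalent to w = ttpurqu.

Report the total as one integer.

4

#0=t has no predecessor
#1=t depends on [0:t]
#2=p depends on [1:t]
#3=u depends on [2:p]
#4=r depends on [2:p]
#5=q depends on [3:u]
#6=u depends on [5:q]
sources: [0:t]
N(rest) = Σ N(rest − s) over sources s of rest; N(one piece) = 1:
  size 1 → [4]=1  [6]=1
  size 2 → [4,6]=2  [5,6]=1
  size 3 → [3,5,6]=1  [4,5,6]=3
  size 4 → [3,4,5,6]=4
  size 5 → [2,3,4,5,6]=4
  first=0(t) contributes 4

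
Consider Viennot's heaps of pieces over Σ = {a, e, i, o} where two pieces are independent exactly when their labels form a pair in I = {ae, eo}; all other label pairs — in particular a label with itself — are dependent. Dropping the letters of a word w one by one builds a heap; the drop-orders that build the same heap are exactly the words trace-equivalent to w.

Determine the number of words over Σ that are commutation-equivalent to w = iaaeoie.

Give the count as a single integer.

#0=i has no predecessor
#1=a depends on [0:i]
#2=a depends on [1:a]
#3=e depends on [0:i]
#4=o depends on [2:a]
#5=i depends on [3:e, 4:o]
#6=e depends on [5:i]
sources: [0:i]
N(rest) = Σ N(rest − s) over sources s of rest; N(one piece) = 1:
  size 1 → [6]=1
  size 2 → [5,6]=1
  size 3 → [3,5,6]=1  [4,5,6]=1
  size 4 → [2,4,5,6]=1  [3,4,5,6]=2
  size 5 → [1,2,4,5,6]=1  [2,3,4,5,6]=3
  first=0(i) contributes 4

4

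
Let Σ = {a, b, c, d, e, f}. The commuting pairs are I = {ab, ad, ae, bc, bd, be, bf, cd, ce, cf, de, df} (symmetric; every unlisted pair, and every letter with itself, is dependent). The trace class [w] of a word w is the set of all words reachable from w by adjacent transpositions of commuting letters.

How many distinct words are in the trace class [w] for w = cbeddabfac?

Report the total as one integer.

#0=c has no predecessor
#1=b has no predecessor
#2=e has no predecessor
#3=d has no predecessor
#4=d depends on [3:d]
#5=a depends on [0:c]
#6=b depends on [1:b]
#7=f depends on [2:e, 5:a]
#8=a depends on [7:f]
#9=c depends on [8:a]
sources: [0:c, 1:b, 2:e, 3:d]
N(rest) = Σ N(rest − s) over sources s of rest; N(one piece) = 1:
  size 1 → [4]=1  [6]=1  [9]=1
  size 2 → [1,6]=1  [3,4]=1  [4,6]=2  [4,9]=2  [6,9]=2  [8,9]=1
  size 3 → [1,4,6]=3  [1,6,9]=3  [3,4,6]=3  [3,4,9]=3  [4,6,9]=6  [4,8,9]=3  [6,8,9]=3  [7,8,9]=1
  size 4 → [1,3,4,6]=6  [1,4,6,9]=12  [1,6,8,9]=6  [2,7,8,9]=1  [3,4,6,9]=12  [3,4,8,9]=6  [4,6,8,9]=12  [4,7,8,9]=4  [5,7,8,9]=1  [6,7,8,9]=4
  size 5 → [0,5,7,8,9]=1  [1,3,4,6,9]=30  [1,4,6,8,9]=30  [1,6,7,8,9]=10  [2,4,7,8,9]=5  [2,5,7,8,9]=2  [2,6,7,8,9]=5  [3,4,6,8,9]=30  [3,4,7,8,9]=10  [4,5,7,8,9]=5  [4,6,7,8,9]=20  [5,6,7,8,9]=5
  size 6 → [0,2,5,7,8,9]=3  [0,4,5,7,8,9]=6  [0,5,6,7,8,9]=6  [1,2,6,7,8,9]=15  [1,3,4,6,8,9]=90  [1,4,6,7,8,9]=60  [1,5,6,7,8,9]=15  [2,3,4,7,8,9]=15  [2,4,5,7,8,9]=12  [2,4,6,7,8,9]=30  [2,5,6,7,8,9]=12  [3,4,5,7,8,9]=15  [3,4,6,7,8,9]=60  [4,5,6,7,8,9]=30
  size 7 → [0,1,5,6,7,8,9]=21  [0,2,4,5,7,8,9]=21  [0,2,5,6,7,8,9]=21  [0,3,4,5,7,8,9]=21  [0,4,5,6,7,8,9]=42  [1,2,4,6,7,8,9]=105  [1,2,5,6,7,8,9]=42  [1,3,4,6,7,8,9]=210  [1,4,5,6,7,8,9]=105  [2,3,4,5,7,8,9]=42  [2,3,4,6,7,8,9]=105  [2,4,5,6,7,8,9]=84  [3,4,5,6,7,8,9]=105
  size 8 → [0,1,2,5,6,7,8,9]=84  [0,1,4,5,6,7,8,9]=168  [0,2,3,4,5,7,8,9]=84  [0,2,4,5,6,7,8,9]=168  [0,3,4,5,6,7,8,9]=168  [1,2,3,4,6,7,8,9]=420  [1,2,4,5,6,7,8,9]=336  [1,3,4,5,6,7,8,9]=420  [2,3,4,5,6,7,8,9]=336
  first=0(c) contributes 1512
  first=1(b) contributes 756
  first=2(e) contributes 756
  first=3(d) contributes 756
|[w]| = 3780

3780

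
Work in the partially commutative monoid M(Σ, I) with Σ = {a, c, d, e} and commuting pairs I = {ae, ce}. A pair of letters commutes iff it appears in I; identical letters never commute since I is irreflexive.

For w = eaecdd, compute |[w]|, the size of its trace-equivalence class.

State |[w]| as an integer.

#0=e has no predecessor
#1=a has no predecessor
#2=e depends on [0:e]
#3=c depends on [1:a]
#4=d depends on [2:e, 3:c]
#5=d depends on [4:d]
sources: [0:e, 1:a]
N(rest) = Σ N(rest − s) over sources s of rest; N(one piece) = 1:
  size 1 → [5]=1
  size 2 → [4,5]=1
  size 3 → [2,4,5]=1  [3,4,5]=1
  size 4 → [0,2,4,5]=1  [1,3,4,5]=1  [2,3,4,5]=2
  first=0(e) contributes 3
  first=1(a) contributes 3
|[w]| = 6

6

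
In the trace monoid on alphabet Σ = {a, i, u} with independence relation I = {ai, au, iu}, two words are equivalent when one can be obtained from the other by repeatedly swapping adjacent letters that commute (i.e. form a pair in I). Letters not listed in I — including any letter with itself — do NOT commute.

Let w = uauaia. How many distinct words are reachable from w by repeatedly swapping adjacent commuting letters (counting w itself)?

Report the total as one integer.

drop 0:u onto floor
drop 1:a onto floor
drop 2:u onto {0:u}
drop 3:a onto {1:a}
drop 4:i onto floor
drop 5:a onto {3:a}
ground layer = {0:u, 1:a, 4:i}
drop-orders for the pieces not yet dropped (sum over which currently-grounded one goes next):
  1 to go: {2} 1  {4} 1  {5} 1
  2 to go: {0,2} 1  {2,4} 2  {2,5} 2  {3,5} 1  {4,5} 2
  3 to go: {0,2,4} 3  {0,2,5} 3  {1,3,5} 1  {2,3,5} 3  {2,4,5} 6  {3,4,5} 3
  4 to go: {0,2,3,5} 6  {0,2,4,5} 12  {1,2,3,5} 4  {1,3,4,5} 4  {2,3,4,5} 12
  if 0:u drops first: 20 orders
  if 1:a drops first: 30 orders
  if 4:i drops first: 10 orders
heap linearizations: 60

60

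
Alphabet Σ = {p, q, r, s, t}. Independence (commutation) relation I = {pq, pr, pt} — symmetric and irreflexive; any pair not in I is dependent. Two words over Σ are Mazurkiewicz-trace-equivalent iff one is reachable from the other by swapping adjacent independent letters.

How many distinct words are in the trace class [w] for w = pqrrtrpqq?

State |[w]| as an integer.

0(p) covers ∅
1(q) covers ∅
2(r) covers 1:q
3(r) covers 2:r
4(t) covers 3:r
5(r) covers 4:t
6(p) covers 0:p
7(q) covers 5:r
8(q) covers 7:q
floor of heap: 0:p, 1:q
completions by unplaced set U, small U first (add the entries for U minus each lowest piece of U):
  |U|=1: {6}:1  {8}:1
  |U|=2: {0,6}:1  {6,8}:2  {7,8}:1
  |U|=3: {0,6,8}:3  {5,7,8}:1  {6,7,8}:3
  |U|=4: {0,6,7,8}:6  {4,5,7,8}:1  {5,6,7,8}:4
  |U|=5: {0,5,6,7,8}:10  {3,4,5,7,8}:1  {4,5,6,7,8}:5
  |U|=6: {0,4,5,6,7,8}:15  {2,3,4,5,7,8}:1  {3,4,5,6,7,8}:6
  |U|=7: {0,3,4,5,6,7,8}:21  {1,2,3,4,5,7,8}:1  {2,3,4,5,6,7,8}:7
  start at 0(p): 8
  start at 1(q): 28
sum over floor = 36

36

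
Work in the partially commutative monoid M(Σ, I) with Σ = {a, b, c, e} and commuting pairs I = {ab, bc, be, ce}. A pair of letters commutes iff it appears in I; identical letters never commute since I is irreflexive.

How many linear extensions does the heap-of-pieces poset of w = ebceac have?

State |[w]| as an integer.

0(e) covers ∅
1(b) covers ∅
2(c) covers ∅
3(e) covers 0:e
4(a) covers 2:c, 3:e
5(c) covers 4:a
floor of heap: 0:e, 1:b, 2:c
completions by unplaced set U, small U first (add the entries for U minus each lowest piece of U):
  |U|=1: {1}:1  {5}:1
  |U|=2: {1,5}:2  {4,5}:1
  |U|=3: {1,4,5}:3  {2,4,5}:1  {3,4,5}:1
  |U|=4: {0,3,4,5}:1  {1,2,4,5}:4  {1,3,4,5}:4  {2,3,4,5}:2
  start at 0(e): 10
  start at 1(b): 3
  start at 2(c): 5
sum over floor = 18

18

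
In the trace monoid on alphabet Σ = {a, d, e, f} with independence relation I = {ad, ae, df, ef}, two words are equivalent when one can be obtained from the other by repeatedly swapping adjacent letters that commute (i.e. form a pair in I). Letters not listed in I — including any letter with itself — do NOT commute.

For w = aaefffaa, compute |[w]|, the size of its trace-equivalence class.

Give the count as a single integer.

drop 0:a onto floor
drop 1:a onto {0:a}
drop 2:e onto floor
drop 3:f onto {1:a}
drop 4:f onto {3:f}
drop 5:f onto {4:f}
drop 6:a onto {5:f}
drop 7:a onto {6:a}
ground layer = {0:a, 2:e}
drop-orders for the pieces not yet dropped (sum over which currently-grounded one goes next):
  1 to go: {2} 1  {7} 1
  2 to go: {2,7} 2  {6,7} 1
  3 to go: {2,6,7} 3  {5,6,7} 1
  4 to go: {2,5,6,7} 4  {4,5,6,7} 1
  5 to go: {2,4,5,6,7} 5  {3,4,5,6,7} 1
  6 to go: {1,3,4,5,6,7} 1  {2,3,4,5,6,7} 6
  if 0:a drops first: 7 orders
  if 2:e drops first: 1 orders
heap linearizations: 8

8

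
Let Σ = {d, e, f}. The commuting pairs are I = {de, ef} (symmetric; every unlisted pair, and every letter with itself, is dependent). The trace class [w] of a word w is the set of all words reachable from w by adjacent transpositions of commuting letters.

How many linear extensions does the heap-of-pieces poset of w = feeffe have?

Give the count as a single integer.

drop 0:f onto floor
drop 1:e onto floor
drop 2:e onto {1:e}
drop 3:f onto {0:f}
drop 4:f onto {3:f}
drop 5:e onto {2:e}
ground layer = {0:f, 1:e}
drop-orders for the pieces not yet dropped (sum over which currently-grounded one goes next):
  1 to go: {4} 1  {5} 1
  2 to go: {2,5} 1  {3,4} 1  {4,5} 2
  3 to go: {0,3,4} 1  {1,2,5} 1  {2,4,5} 3  {3,4,5} 3
  4 to go: {0,3,4,5} 4  {1,2,4,5} 4  {2,3,4,5} 6
  if 0:f drops first: 10 orders
  if 1:e drops first: 10 orders
heap linearizations: 20

20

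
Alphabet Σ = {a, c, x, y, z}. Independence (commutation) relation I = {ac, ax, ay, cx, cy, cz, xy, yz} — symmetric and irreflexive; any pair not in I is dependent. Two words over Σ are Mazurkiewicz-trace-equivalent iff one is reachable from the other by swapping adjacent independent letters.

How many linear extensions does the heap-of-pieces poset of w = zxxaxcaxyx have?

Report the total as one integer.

0(z) covers ∅
1(x) covers 0:z
2(x) covers 1:x
3(a) covers 0:z
4(x) covers 2:x
5(c) covers ∅
6(a) covers 3:a
7(x) covers 4:x
8(y) covers ∅
9(x) covers 7:x
floor of heap: 0:z, 5:c, 8:y
completions by unplaced set U, small U first (add the entries for U minus each lowest piece of U):
  |U|=1: {5}:1  {6}:1  {8}:1  {9}:1
  |U|=2: {3,6}:1  {5,6}:2  {5,8}:2  {5,9}:2  {6,8}:2  {6,9}:2  {7,9}:1  {8,9}:2
  |U|=3: {3,5,6}:3  {3,6,8}:3  {3,6,9}:3  {4,7,9}:1  {5,6,8}:6  {5,6,9}:6  {5,7,9}:3  {5,8,9}:6  {6,7,9}:3  {6,8,9}:6  {7,8,9}:3
  |U|=4: {2,4,7,9}:1  {3,5,6,8}:12  {3,5,6,9}:12  {3,6,7,9}:6  {3,6,8,9}:12  {4,5,7,9}:4  {4,6,7,9}:4  {4,7,8,9}:4  {5,6,7,9}:12  {5,6,8,9}:24  {5,7,8,9}:12  {6,7,8,9}:12
  |U|=5: {1,2,4,7,9}:1  {2,4,5,7,9}:5  {2,4,6,7,9}:5  {2,4,7,8,9}:5  {3,4,6,7,9}:10  {3,5,6,7,9}:30  {3,5,6,8,9}:60  {3,6,7,8,9}:30  {4,5,6,7,9}:20  {4,5,7,8,9}:20  {4,6,7,8,9}:20  {5,6,7,8,9}:60
  |U|=6: {1,2,4,5,7,9}:6  {1,2,4,6,7,9}:6  {1,2,4,7,8,9}:6  {2,3,4,6,7,9}:15  {2,4,5,6,7,9}:30  {2,4,5,7,8,9}:30  {2,4,6,7,8,9}:30  {3,4,5,6,7,9}:60  {3,4,6,7,8,9}:60  {3,5,6,7,8,9}:180  {4,5,6,7,8,9}:120
  |U|=7: {1,2,3,4,6,7,9}:21  {1,2,4,5,6,7,9}:42  {1,2,4,5,7,8,9}:42  {1,2,4,6,7,8,9}:42  {2,3,4,5,6,7,9}:105  {2,3,4,6,7,8,9}:105  {2,4,5,6,7,8,9}:210  {3,4,5,6,7,8,9}:420
  |U|=8: {0,1,2,3,4,6,7,9}:21  {1,2,3,4,5,6,7,9}:168  {1,2,3,4,6,7,8,9}:168  {1,2,4,5,6,7,8,9}:336  {2,3,4,5,6,7,8,9}:840
  start at 0(z): 1512
  start at 5(c): 189
  start at 8(y): 189
sum over floor = 1890

1890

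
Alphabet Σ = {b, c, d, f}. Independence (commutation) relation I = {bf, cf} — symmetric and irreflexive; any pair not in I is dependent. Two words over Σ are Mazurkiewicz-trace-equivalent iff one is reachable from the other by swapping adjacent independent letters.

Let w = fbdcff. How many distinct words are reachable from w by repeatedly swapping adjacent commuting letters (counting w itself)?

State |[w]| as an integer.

6

drop 0:f onto floor
drop 1:b onto floor
drop 2:d onto {0:f, 1:b}
drop 3:c onto {2:d}
drop 4:f onto {2:d}
drop 5:f onto {4:f}
ground layer = {0:f, 1:b}
drop-orders for the pieces not yet dropped (sum over which currently-grounded one goes next):
  1 to go: {3} 1  {5} 1
  2 to go: {3,5} 2  {4,5} 1
  3 to go: {3,4,5} 3
  4 to go: {2,3,4,5} 3
  if 0:f drops first: 3 orders
  if 1:b drops first: 3 orders
heap linearizations: 6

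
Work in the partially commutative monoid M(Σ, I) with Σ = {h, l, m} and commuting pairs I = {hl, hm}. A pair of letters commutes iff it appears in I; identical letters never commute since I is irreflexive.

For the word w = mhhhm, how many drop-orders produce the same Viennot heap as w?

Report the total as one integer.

10

#0=m has no predecessor
#1=h has no predecessor
#2=h depends on [1:h]
#3=h depends on [2:h]
#4=m depends on [0:m]
sources: [0:m, 1:h]
N(rest) = Σ N(rest − s) over sources s of rest; N(one piece) = 1:
  size 1 → [3]=1  [4]=1
  size 2 → [0,4]=1  [2,3]=1  [3,4]=2
  size 3 → [0,3,4]=3  [1,2,3]=1  [2,3,4]=3
  first=0(m) contributes 4
  first=1(h) contributes 6
|[w]| = 10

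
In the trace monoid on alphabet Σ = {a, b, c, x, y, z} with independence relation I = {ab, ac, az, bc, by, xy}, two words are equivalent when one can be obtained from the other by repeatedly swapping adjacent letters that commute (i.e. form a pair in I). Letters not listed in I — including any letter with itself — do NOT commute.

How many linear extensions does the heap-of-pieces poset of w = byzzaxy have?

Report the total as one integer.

14

#0=b has no predecessor
#1=y has no predecessor
#2=z depends on [0:b, 1:y]
#3=z depends on [2:z]
#4=a depends on [1:y]
#5=x depends on [3:z, 4:a]
#6=y depends on [3:z, 4:a]
sources: [0:b, 1:y]
N(rest) = Σ N(rest − s) over sources s of rest; N(one piece) = 1:
  size 1 → [5]=1  [6]=1
  size 2 → [5,6]=2
  size 3 → [3,5,6]=2  [4,5,6]=2
  size 4 → [2,3,5,6]=2  [3,4,5,6]=4
  size 5 → [0,2,3,5,6]=2  [2,3,4,5,6]=6
  first=0(b) contributes 6
  first=1(y) contributes 8
|[w]| = 14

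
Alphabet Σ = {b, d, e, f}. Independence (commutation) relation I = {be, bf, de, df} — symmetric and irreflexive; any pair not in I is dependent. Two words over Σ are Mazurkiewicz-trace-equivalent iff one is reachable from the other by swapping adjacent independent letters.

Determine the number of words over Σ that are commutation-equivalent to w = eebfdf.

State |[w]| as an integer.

piece 0:e — minimal
piece 1:e rests on {0:e}
piece 2:b — minimal
piece 3:f rests on {1:e}
piece 4:d rests on {2:b}
piece 5:f rests on {3:f}
minimal pieces: {0:e, 2:b}
ways to finish when only these pieces remain (= sum over removing one remaining piece with nothing left below it):
  1 left: {4}→1  {5}→1
  2 left: {2,4}→1  {3,5}→1  {4,5}→2
  3 left: {1,3,5}→1  {2,4,5}→3  {3,4,5}→3
  4 left: {0,1,3,5}→1  {1,3,4,5}→4  {2,3,4,5}→6
  placing 0:e first → 10 extensions
  placing 2:b first → 5 extensions
total linear extensions = 15

15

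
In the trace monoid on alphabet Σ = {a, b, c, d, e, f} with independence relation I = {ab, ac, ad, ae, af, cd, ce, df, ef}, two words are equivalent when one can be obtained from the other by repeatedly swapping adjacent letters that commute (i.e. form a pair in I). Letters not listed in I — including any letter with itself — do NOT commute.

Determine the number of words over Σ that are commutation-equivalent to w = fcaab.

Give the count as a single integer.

piece 0:f — minimal
piece 1:c rests on {0:f}
piece 2:a — minimal
piece 3:a rests on {2:a}
piece 4:b rests on {1:c}
minimal pieces: {0:f, 2:a}
ways to finish when only these pieces remain (= sum over removing one remaining piece with nothing left below it):
  1 left: {3}→1  {4}→1
  2 left: {1,4}→1  {2,3}→1  {3,4}→2
  3 left: {0,1,4}→1  {1,3,4}→3  {2,3,4}→3
  placing 0:f first → 6 extensions
  placing 2:a first → 4 extensions
total linear extensions = 10

10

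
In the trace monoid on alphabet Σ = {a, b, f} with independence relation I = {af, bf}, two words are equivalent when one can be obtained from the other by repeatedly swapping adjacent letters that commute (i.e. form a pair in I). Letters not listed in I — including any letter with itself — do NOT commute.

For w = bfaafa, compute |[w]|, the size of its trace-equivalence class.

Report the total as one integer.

0(b) covers ∅
1(f) covers ∅
2(a) covers 0:b
3(a) covers 2:a
4(f) covers 1:f
5(a) covers 3:a
floor of heap: 0:b, 1:f
completions by unplaced set U, small U first (add the entries for U minus each lowest piece of U):
  |U|=1: {4}:1  {5}:1
  |U|=2: {1,4}:1  {3,5}:1  {4,5}:2
  |U|=3: {1,4,5}:3  {2,3,5}:1  {3,4,5}:3
  |U|=4: {0,2,3,5}:1  {1,3,4,5}:6  {2,3,4,5}:4
  start at 0(b): 10
  start at 1(f): 5
sum over floor = 15

15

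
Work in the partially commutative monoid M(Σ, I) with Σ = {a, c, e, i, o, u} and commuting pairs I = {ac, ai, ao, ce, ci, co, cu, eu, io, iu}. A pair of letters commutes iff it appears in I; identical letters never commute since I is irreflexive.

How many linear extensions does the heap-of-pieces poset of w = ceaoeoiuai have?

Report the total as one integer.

200

#0=c has no predecessor
#1=e has no predecessor
#2=a depends on [1:e]
#3=o depends on [1:e]
#4=e depends on [2:a, 3:o]
#5=o depends on [4:e]
#6=i depends on [4:e]
#7=u depends on [5:o]
#8=a depends on [7:u]
#9=i depends on [6:i]
sources: [0:c, 1:e]
N(rest) = Σ N(rest − s) over sources s of rest; N(one piece) = 1:
  size 1 → [0]=1  [8]=1  [9]=1
  size 2 → [0,8]=2  [0,9]=2  [6,9]=1  [7,8]=1  [8,9]=2
  size 3 → [0,6,9]=3  [0,7,8]=3  [0,8,9]=6  [5,7,8]=1  [6,8,9]=3  [7,8,9]=3
  size 4 → [0,5,7,8]=4  [0,6,8,9]=12  [0,7,8,9]=12  [5,7,8,9]=4  [6,7,8,9]=6
  size 5 → [0,5,7,8,9]=20  [0,6,7,8,9]=30  [5,6,7,8,9]=10
  size 6 → [0,5,6,7,8,9]=60  [4,5,6,7,8,9]=10
  size 7 → [0,4,5,6,7,8,9]=70  [2,4,5,6,7,8,9]=10  [3,4,5,6,7,8,9]=10
  size 8 → [0,2,4,5,6,7,8,9]=80  [0,3,4,5,6,7,8,9]=80  [2,3,4,5,6,7,8,9]=20
  first=0(c) contributes 20
  first=1(e) contributes 180
|[w]| = 200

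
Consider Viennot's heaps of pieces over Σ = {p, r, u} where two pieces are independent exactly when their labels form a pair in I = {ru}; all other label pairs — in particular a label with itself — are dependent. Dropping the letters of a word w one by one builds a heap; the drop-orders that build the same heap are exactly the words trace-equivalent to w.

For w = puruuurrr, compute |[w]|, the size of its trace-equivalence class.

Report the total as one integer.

drop 0:p onto floor
drop 1:u onto {0:p}
drop 2:r onto {0:p}
drop 3:u onto {1:u}
drop 4:u onto {3:u}
drop 5:u onto {4:u}
drop 6:r onto {2:r}
drop 7:r onto {6:r}
drop 8:r onto {7:r}
ground layer = {0:p}
drop-orders for the pieces not yet dropped (sum over which currently-grounded one goes next):
  1 to go: {5} 1  {8} 1
  2 to go: {4,5} 1  {5,8} 2  {7,8} 1
  3 to go: {3,4,5} 1  {4,5,8} 3  {5,7,8} 3  {6,7,8} 1
  4 to go: {1,3,4,5} 1  {2,6,7,8} 1  {3,4,5,8} 4  {4,5,7,8} 6  {5,6,7,8} 4
  5 to go: {1,3,4,5,8} 5  {2,5,6,7,8} 5  {3,4,5,7,8} 10  {4,5,6,7,8} 10
  6 to go: {1,3,4,5,7,8} 15  {2,4,5,6,7,8} 15  {3,4,5,6,7,8} 20
  7 to go: {1,3,4,5,6,7,8} 35  {2,3,4,5,6,7,8} 35
  if 0:p drops first: 70 orders

70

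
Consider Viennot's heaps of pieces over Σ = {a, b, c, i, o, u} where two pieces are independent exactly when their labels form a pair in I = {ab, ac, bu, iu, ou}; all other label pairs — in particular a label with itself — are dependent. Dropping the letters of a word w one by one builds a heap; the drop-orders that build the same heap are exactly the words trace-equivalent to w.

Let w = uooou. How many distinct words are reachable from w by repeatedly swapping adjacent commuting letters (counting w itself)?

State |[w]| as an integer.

drop 0:u onto floor
drop 1:o onto floor
drop 2:o onto {1:o}
drop 3:o onto {2:o}
drop 4:u onto {0:u}
ground layer = {0:u, 1:o}
drop-orders for the pieces not yet dropped (sum over which currently-grounded one goes next):
  1 to go: {3} 1  {4} 1
  2 to go: {0,4} 1  {2,3} 1  {3,4} 2
  3 to go: {0,3,4} 3  {1,2,3} 1  {2,3,4} 3
  if 0:u drops first: 4 orders
  if 1:o drops first: 6 orders
heap linearizations: 10

10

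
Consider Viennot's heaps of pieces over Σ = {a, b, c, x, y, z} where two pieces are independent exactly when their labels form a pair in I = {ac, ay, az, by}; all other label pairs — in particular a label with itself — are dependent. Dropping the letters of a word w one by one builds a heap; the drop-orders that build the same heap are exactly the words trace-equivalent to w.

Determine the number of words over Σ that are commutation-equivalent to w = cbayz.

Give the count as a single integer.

0(c) covers ∅
1(b) covers 0:c
2(a) covers 1:b
3(y) covers 0:c
4(z) covers 1:b, 3:y
floor of heap: 0:c
completions by unplaced set U, small U first (add the entries for U minus each lowest piece of U):
  |U|=1: {2}:1  {4}:1
  |U|=2: {2,4}:2  {3,4}:1
  |U|=3: {1,2,4}:2  {2,3,4}:3
  start at 0(c): 5

5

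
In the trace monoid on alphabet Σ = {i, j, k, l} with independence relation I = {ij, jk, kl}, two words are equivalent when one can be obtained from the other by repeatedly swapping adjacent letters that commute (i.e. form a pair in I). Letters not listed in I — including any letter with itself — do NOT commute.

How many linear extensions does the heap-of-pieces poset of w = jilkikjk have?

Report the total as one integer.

#0=j has no predecessor
#1=i has no predecessor
#2=l depends on [0:j, 1:i]
#3=k depends on [1:i]
#4=i depends on [2:l, 3:k]
#5=k depends on [4:i]
#6=j depends on [2:l]
#7=k depends on [5:k]
sources: [0:j, 1:i]
N(rest) = Σ N(rest − s) over sources s of rest; N(one piece) = 1:
  size 1 → [6]=1  [7]=1
  size 2 → [5,7]=1  [6,7]=2
  size 3 → [4,5,7]=1  [5,6,7]=3
  size 4 → [3,4,5,7]=1  [4,5,6,7]=4
  size 5 → [2,4,5,6,7]=4  [3,4,5,6,7]=5
  size 6 → [0,2,4,5,6,7]=4  [2,3,4,5,6,7]=9
  first=0(j) contributes 9
  first=1(i) contributes 13
|[w]| = 22

22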